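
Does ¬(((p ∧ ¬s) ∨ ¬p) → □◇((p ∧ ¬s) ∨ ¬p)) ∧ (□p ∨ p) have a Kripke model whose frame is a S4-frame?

Yes, satisfiable

1. ¬(((p ∧ ¬s) ∨ ¬p) → □◇((p ∧ ¬s) ∨ ¬p)) ∧ (□p ∨ p), w0
2. ¬(((p ∧ ¬s) ∨ ¬p) → □◇((p ∧ ¬s) ∨ ¬p)), w0
3. □p ∨ p, w0
4. (p ∧ ¬s) ∨ ¬p, w0
5. ¬□◇((p ∧ ¬s) ∨ ¬p), w0
6. p, w0
7. p ∧ ¬s, w0
8. ¬s, w0
9. ¬◇((p ∧ ¬s) ∨ ¬p), w1
10. ¬((p ∧ ¬s) ∨ ¬p), w1
11. ¬(p ∧ ¬s), w1
12. p, w1
13. s, w1
Accessibility: w0Rw0, w0Rw1, w1Rw1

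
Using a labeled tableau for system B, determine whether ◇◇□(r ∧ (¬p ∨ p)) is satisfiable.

Satisfiable (open branch found)

1. ◇◇□(r ∧ (¬p ∨ p)), w0
2. ◇□(r ∧ (¬p ∨ p)), w1
3. □(r ∧ (¬p ∨ p)), w2
4. r ∧ (¬p ∨ p), w1
5. r, w1
6. ¬p ∨ p, w1
7. r ∧ (¬p ∨ p), w2
8. r, w2
9. ¬p ∨ p, w2
10. p, w1
11. p, w2
Accessibility: w0Rw0, w0Rw1, w1Rw0, w1Rw1, w1Rw2, w2Rw1, w2Rw2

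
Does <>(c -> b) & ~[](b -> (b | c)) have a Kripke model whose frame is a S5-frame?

Unsatisfiable

1. <>(c -> b) & ~[](b -> (b | c)), u
2. <>(c -> b), u
3. ~[](b -> (b | c)), u
4. c -> b, v
5. b, v
6. ~(b -> (b | c)), w
7. b, w
8. ~(b | c), w
9. ~b, w
10. ~c, w
Accessibility: uRu, uRv, uRw, vRu, vRv, vRw, wRu, wRv, wRw
Branch closes: b and ~b both at w.
(One branch shown.) All branches close.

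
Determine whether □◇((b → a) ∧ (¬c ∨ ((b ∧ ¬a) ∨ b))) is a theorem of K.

Tableau for the negation ¬□◇((b → a) ∧ (¬c ∨ ((b ∧ ¬a) ∨ b))):
1. ¬□◇((b → a) ∧ (¬c ∨ ((b ∧ ¬a) ∨ b))), 0
2. ¬◇((b → a) ∧ (¬c ∨ ((b ∧ ¬a) ∨ b))), 1   [¬□-rule on 1: fresh world 1, 0R1]
Accessibility: 0R1
The negation has an open branch (countermodel exists).

No, not valid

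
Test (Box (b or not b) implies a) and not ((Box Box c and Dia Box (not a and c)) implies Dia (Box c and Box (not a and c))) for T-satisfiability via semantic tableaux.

Unsatisfiable (every branch closes)

1. (Box (b or not b) implies a) and not ((Box Box c and Dia Box (not a and c)) implies Dia (Box c and Box (not a and c))), u
2. Box (b or not b) implies a, u   [and-rule on 1]
3. not ((Box Box c and Dia Box (not a and c)) implies Dia (Box c and Box (not a and c))), u   [and-rule on 1]
4. Box Box c and Dia Box (not a and c), u   [neg-implies-rule on 3]
5. not Dia (Box c and Box (not a and c)), u   [neg-implies-rule on 3]
6. Box Box c, u   [and-rule on 4]
7. Dia Box (not a and c), u   [and-rule on 4]
8. not (Box c and Box (not a and c)), u   [neg-Dia-rule on 5 via uRu]
9. Box c, u   [Box-rule on 6 via uRu]
10. c, u   [Box-rule on 9 via uRu]
11. a, u   [implies-rule on 2 (branches; this branch)]
12. not Box (not a and c), u   [neg-and-rule on 8 (branches; this branch)]
13. Box (not a and c), v   [Dia-rule on 7: fresh world v, uRv]
14. not (Box c and Box (not a and c)), v   [neg-Dia-rule on 5 via uRv]
15. Box c, v   [Box-rule on 6 via uRv]
16. c, v   [Box-rule on 9 via uRv]
17. not a and c, v   [Box-rule on 13 via vRv]
18. not a, v   [and-rule on 17]
19. not Box (not a and c), v   [neg-and-rule on 14 (branches; this branch)]
20. not (not a and c), w   [neg-Box-rule on 12: fresh world w, uRw]
21. not (Box c and Box (not a and c)), w   [neg-Dia-rule on 5 via uRw]
22. Box c, w   [Box-rule on 6 via uRw]
23. c, w   [Box-rule on 9 via uRw]
24. a, w   [neg-and-rule on 20 (branches; this branch)]
25. not Box (not a and c), w   [neg-and-rule on 21 (branches; this branch)]
26. not (not a and c), x   [neg-Box-rule on 19: fresh world x, vRx]
27. not a and c, x   [Box-rule on 13 via vRx]
28. not a, x   [and-rule on 27]
29. c, x   [and-rule on 27]
30. not c, x   [neg-and-rule on 26 (branches; this branch)]
Accessibility: uRu, uRv, uRw, vRv, vRx, wRw, xRx
Branch closes: c and not c both at x.
Every branch closes; the branch above is one of them.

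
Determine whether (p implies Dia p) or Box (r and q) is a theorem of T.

Valid in T

Tableau for the negation not ((p implies Dia p) or Box (r and q)):
1. not ((p implies Dia p) or Box (r and q)), w0
2. not (p implies Dia p), w0
3. not Box (r and q), w0
4. p, w0
5. not Dia p, w0
6. not p, w0
Accessibility: w0Rw0
Branch closes: p and not p both at w0.
All branches of the negation close; one closing branch shown above.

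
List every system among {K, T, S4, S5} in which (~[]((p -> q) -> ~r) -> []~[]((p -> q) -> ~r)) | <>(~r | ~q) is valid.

T, S4, S5

T-tableau for the negation ~((~[]((p -> q) -> ~r) -> []~[]((p -> q) -> ~r)) | <>(~r | ~q)):
1. ~((~[]((p -> q) -> ~r) -> []~[]((p -> q) -> ~r)) | <>(~r | ~q)), 0
2. ~(~[]((p -> q) -> ~r) -> []~[]((p -> q) -> ~r)), 0   [~|-rule on 1]
3. ~<>(~r | ~q), 0   [~|-rule on 1]
4. ~[]((p -> q) -> ~r), 0   [~->-rule on 2]
5. ~[]~[]((p -> q) -> ~r), 0   [~->-rule on 2]
6. ~(~r | ~q), 0   [~<>-rule on 3 via 0R0]
7. r, 0   [~|-rule on 6]
8. q, 0   [~|-rule on 6]
9. ~((p -> q) -> ~r), 1   [~[]-rule on 4: fresh world 1, 0R1]
10. p -> q, 1   [~->-rule on 9]
11. r, 1   [~->-rule on 9]
12. ~(~r | ~q), 1   [~<>-rule on 3 via 0R1]
13. q, 1   [~|-rule on 12]
14. []((p -> q) -> ~r), 2   [~[]-rule on 5: fresh world 2, 0R2]
15. ~(~r | ~q), 2   [~<>-rule on 3 via 0R2]
16. r, 2   [~|-rule on 15]
17. q, 2   [~|-rule on 15]
18. (p -> q) -> ~r, 2   [[]-rule on 14 via 2R2]
19. ~(p -> q), 2   [->-rule on 18 (branches; this branch)]
20. p, 2   [~->-rule on 19]
21. ~q, 2   [~->-rule on 19]
Accessibility: 0R0, 0R1, 0R2, 1R1, 2R2
Branch closes: q and ~q both at 2.
Every branch closes (one shown): valid in T, hence also in S4, S5 (every theorem of T is a theorem of S4 and S5).
K-tableau for the negation ~((~[]((p -> q) -> ~r) -> []~[]((p -> q) -> ~r)) | <>(~r | ~q)):
1. ~((~[]((p -> q) -> ~r) -> []~[]((p -> q) -> ~r)) | <>(~r | ~q)), 0
2. ~(~[]((p -> q) -> ~r) -> []~[]((p -> q) -> ~r)), 0   [~|-rule on 1]
3. ~<>(~r | ~q), 0   [~|-rule on 1]
4. ~[]((p -> q) -> ~r), 0   [~->-rule on 2]
5. ~[]~[]((p -> q) -> ~r), 0   [~->-rule on 2]
6. ~((p -> q) -> ~r), 1   [~[]-rule on 4: fresh world 1, 0R1]
7. p -> q, 1   [~->-rule on 6]
8. r, 1   [~->-rule on 6]
9. ~(~r | ~q), 1   [~<>-rule on 3 via 0R1]
10. q, 1   [~|-rule on 9]
11. []((p -> q) -> ~r), 2   [~[]-rule on 5: fresh world 2, 0R2]
12. ~(~r | ~q), 2   [~<>-rule on 3 via 0R2]
13. r, 2   [~|-rule on 12]
14. q, 2   [~|-rule on 12]
Accessibility: 0R1, 0R2
Complete open branch: countermodel on a K-frame, so not valid in K.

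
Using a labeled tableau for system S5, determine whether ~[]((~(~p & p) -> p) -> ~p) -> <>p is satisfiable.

Satisfiable (open branch found)

1. ~[]((~(~p & p) -> p) -> ~p) -> <>p, u
2. <>p, u   [->-rule on 1 (branches; this branch)]
3. p, v   [<>-rule on 2: fresh world v, uRv]
Accessibility: uRu, uRv, vRu, vRv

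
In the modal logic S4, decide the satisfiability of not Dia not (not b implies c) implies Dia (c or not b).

1. not Dia not (not b implies c) implies Dia (c or not b), u
2. Dia (c or not b), u
3. c or not b, v
4. not b, v
Accessibility: uRu, uRv, vRv

Satisfiable (open branch found)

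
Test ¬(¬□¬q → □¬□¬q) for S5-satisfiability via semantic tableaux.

1. ¬(¬□¬q → □¬□¬q), 0
2. ¬□¬q, 0
3. ¬□¬□¬q, 0
4. q, 1
5. □¬q, 2
6. ¬q, 0
7. ¬q, 1
Accessibility: 0R0, 0R1, 0R2, 1R0, 1R1, 1R2, 2R0, 2R1, 2R2
Branch closes: q and ¬q both at 1.
Every branch closes; the branch above is one of them.

Unsatisfiable (every branch closes)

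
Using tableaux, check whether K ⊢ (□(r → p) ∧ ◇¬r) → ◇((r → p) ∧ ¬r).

Yes, valid

Tableau for the negation ¬((□(r → p) ∧ ◇¬r) → ◇((r → p) ∧ ¬r)):
1. ¬((□(r → p) ∧ ◇¬r) → ◇((r → p) ∧ ¬r)), u
2. □(r → p) ∧ ◇¬r, u
3. ¬◇((r → p) ∧ ¬r), u
4. □(r → p), u
5. ◇¬r, u
6. ¬r, v
7. ¬((r → p) ∧ ¬r), v
8. r → p, v
9. ¬(r → p), v
10. r, v
11. ¬p, v
Accessibility: uRv
Branch closes: r and ¬r both at v.
All branches of the negation close; one closing branch shown above.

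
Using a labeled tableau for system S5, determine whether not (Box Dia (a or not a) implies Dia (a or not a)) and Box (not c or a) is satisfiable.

Unsatisfiable (every branch closes)

1. not (Box Dia (a or not a) implies Dia (a or not a)) and Box (not c or a), 0
2. not (Box Dia (a or not a) implies Dia (a or not a)), 0
3. Box (not c or a), 0
4. Box Dia (a or not a), 0
5. not Dia (a or not a), 0
6. not c or a, 0
7. Dia (a or not a), 0
8. not (a or not a), 0
9. not a, 0
10. a, 0
Accessibility: 0R0
Branch closes: a and not a both at 0.
Every branch closes; the branch above is one of them.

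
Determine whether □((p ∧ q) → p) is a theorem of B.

Yes, valid

Tableau for the negation ¬□((p ∧ q) → p):
1. ¬□((p ∧ q) → p), w0
2. ¬((p ∧ q) → p), w1
3. p ∧ q, w1
4. ¬p, w1
5. p, w1
6. q, w1
Accessibility: w0Rw0, w0Rw1, w1Rw0, w1Rw1
Branch closes: p and ¬p both at w1.
Every branch of the negation's tableau closes; the branch above is one of them.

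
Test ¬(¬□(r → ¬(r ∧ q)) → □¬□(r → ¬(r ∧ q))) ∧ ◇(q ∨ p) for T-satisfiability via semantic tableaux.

1. ¬(¬□(r → ¬(r ∧ q)) → □¬□(r → ¬(r ∧ q))) ∧ ◇(q ∨ p), w0
2. ¬(¬□(r → ¬(r ∧ q)) → □¬□(r → ¬(r ∧ q))), w0
3. ◇(q ∨ p), w0
4. ¬□(r → ¬(r ∧ q)), w0
5. ¬□¬□(r → ¬(r ∧ q)), w0
6. q ∨ p, w1
7. p, w1
8. ¬(r → ¬(r ∧ q)), w2
9. r, w2
10. r ∧ q, w2
11. q, w2
12. □(r → ¬(r ∧ q)), w3
13. r → ¬(r ∧ q), w3
14. ¬(r ∧ q), w3
15. ¬q, w3
Accessibility: w0Rw0, w0Rw1, w0Rw2, w0Rw3, w1Rw1, w2Rw2, w3Rw3

Satisfiable (open branch found)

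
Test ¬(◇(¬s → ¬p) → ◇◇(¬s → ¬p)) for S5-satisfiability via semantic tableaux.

1. ¬(◇(¬s → ¬p) → ◇◇(¬s → ¬p)), w0
2. ◇(¬s → ¬p), w0
3. ¬◇◇(¬s → ¬p), w0
4. ¬◇(¬s → ¬p), w0
5. ¬(¬s → ¬p), w0
6. ¬s, w0
7. p, w0
8. ¬s → ¬p, w1
9. ¬◇(¬s → ¬p), w1
10. ¬(¬s → ¬p), w1
11. ¬s, w1
12. p, w1
13. ¬p, w1
Accessibility: w0Rw0, w0Rw1, w1Rw0, w1Rw1
Branch closes: p and ¬p both at w1.
All branches of the tableau close; one closing branch shown above.

Unsatisfiable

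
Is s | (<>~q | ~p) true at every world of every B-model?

No, not valid

Tableau for the negation ~(s | (<>~q | ~p)):
1. ~(s | (<>~q | ~p)), 0
2. ~s, 0
3. ~(<>~q | ~p), 0
4. ~<>~q, 0
5. p, 0
6. q, 0
Accessibility: 0R0
The negation has an open branch (countermodel exists).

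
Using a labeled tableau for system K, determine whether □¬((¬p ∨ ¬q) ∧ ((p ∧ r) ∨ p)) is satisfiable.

Satisfiable

1. □¬((¬p ∨ ¬q) ∧ ((p ∧ r) ∨ p)), w0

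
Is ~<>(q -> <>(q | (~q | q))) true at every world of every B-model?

Tableau for the negation <>(q -> <>(q | (~q | q))):
1. <>(q -> <>(q | (~q | q))), u
2. q -> <>(q | (~q | q)), v   [<>-rule on 1: fresh world v, uRv]
3. <>(q | (~q | q)), v   [->-rule on 2 (branches; this branch)]
4. q | (~q | q), w   [<>-rule on 3: fresh world w, vRw]
5. ~q | q, w   [|-rule on 4 (branches; this branch)]
6. q, w   [|-rule on 5 (branches; this branch)]
Accessibility: uRu, uRv, vRu, vRv, vRw, wRv, wRw
The negation has an open branch (countermodel exists).

No, not valid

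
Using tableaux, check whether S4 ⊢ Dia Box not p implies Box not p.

Not valid

Tableau for the negation not (Dia Box not p implies Box not p):
1. not (Dia Box not p implies Box not p), 0
2. Dia Box not p, 0   [neg-implies-rule on 1]
3. not Box not p, 0   [neg-implies-rule on 1]
4. Box not p, 1   [Dia-rule on 2: fresh world 1, 0R1]
5. not p, 1   [Box-rule on 4 via 1R1]
6. p, 2   [neg-Box-rule on 3: fresh world 2, 0R2]
Accessibility: 0R0, 0R1, 0R2, 1R1, 2R2
The negation has an open branch (countermodel exists).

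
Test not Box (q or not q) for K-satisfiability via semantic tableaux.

Unsatisfiable

1. not Box (q or not q), u
2. not (q or not q), v   [neg-Box-rule on 1: fresh world v, uRv]
3. not q, v   [neg-or-rule on 2]
4. q, v   [neg-or-rule on 2]
Accessibility: uRv
Branch closes: q and not q both at v.
Every branch closes; the branch above is one of them.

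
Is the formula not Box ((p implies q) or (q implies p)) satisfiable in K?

1. not Box ((p implies q) or (q implies p)), w0
2. not ((p implies q) or (q implies p)), w1   [neg-Box-rule on 1: fresh world w1, w0Rw1]
3. not (p implies q), w1   [neg-or-rule on 2]
4. not (q implies p), w1   [neg-or-rule on 2]
5. p, w1   [neg-implies-rule on 3]
6. not q, w1   [neg-implies-rule on 3]
7. q, w1   [neg-implies-rule on 4]
8. not p, w1   [neg-implies-rule on 4]
Accessibility: w0Rw1
Branch closes: q and not q both at w1.
All branches of the tableau close; one closing branch shown above.

Unsatisfiable (every branch closes)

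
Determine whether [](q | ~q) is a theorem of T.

Valid

Tableau for the negation ~[](q | ~q):
1. ~[](q | ~q), u
2. ~(q | ~q), v
3. ~q, v
4. q, v
Accessibility: uRu, uRv, vRv
Branch closes: q and ~q both at v.
Every branch of the negation's tableau closes; the branch above is one of them.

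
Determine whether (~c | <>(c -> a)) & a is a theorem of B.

Tableau for the negation ~((~c | <>(c -> a)) & a):
1. ~((~c | <>(c -> a)) & a), 0
2. ~a, 0   [~&-rule on 1 (branches; this branch)]
Accessibility: 0R0
The negation has an open branch (countermodel exists).

Invalid (countermodel exists)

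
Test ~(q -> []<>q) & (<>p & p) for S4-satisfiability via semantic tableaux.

Satisfiable (open branch found)

1. ~(q -> []<>q) & (<>p & p), u
2. ~(q -> []<>q), u
3. <>p & p, u
4. q, u
5. ~[]<>q, u
6. <>p, u
7. p, u
8. ~<>q, v
9. ~q, v
10. p, w
Accessibility: uRu, uRv, uRw, vRv, wRw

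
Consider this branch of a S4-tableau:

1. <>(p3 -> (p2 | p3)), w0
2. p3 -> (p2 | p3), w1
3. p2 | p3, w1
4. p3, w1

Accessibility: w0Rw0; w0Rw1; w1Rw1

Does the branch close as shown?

Not closed

No atom appears with both signs at the same world.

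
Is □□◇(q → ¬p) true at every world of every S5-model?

Tableau for the negation ¬□□◇(q → ¬p):
1. ¬□□◇(q → ¬p), 0
2. ¬□◇(q → ¬p), 1   [¬□-rule on 1: fresh world 1, 0R1]
3. ¬◇(q → ¬p), 2   [¬□-rule on 2: fresh world 2, 1R2]
4. ¬(q → ¬p), 0   [¬◇-rule on 3 via 2R0]
5. q, 0   [¬→-rule on 4]
6. p, 0   [¬→-rule on 4]
7. ¬(q → ¬p), 1   [¬◇-rule on 3 via 2R1]
8. q, 1   [¬→-rule on 7]
9. p, 1   [¬→-rule on 7]
10. ¬(q → ¬p), 2   [¬◇-rule on 3 via 2R2]
11. q, 2   [¬→-rule on 10]
12. p, 2   [¬→-rule on 10]
Accessibility: 0R0, 0R1, 0R2, 1R0, 1R1, 1R2, 2R0, 2R1, 2R2
The negation has an open branch (countermodel exists).

No, not valid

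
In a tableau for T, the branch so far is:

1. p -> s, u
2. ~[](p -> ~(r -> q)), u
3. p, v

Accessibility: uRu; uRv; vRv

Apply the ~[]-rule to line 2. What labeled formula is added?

a fresh world w with uRw, and ~(p -> ~(r -> q)) at w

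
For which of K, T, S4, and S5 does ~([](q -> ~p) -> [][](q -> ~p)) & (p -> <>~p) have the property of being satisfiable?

K, T

T-tableau for the formula:
1. ~([](q -> ~p) -> [][](q -> ~p)) & (p -> <>~p), w0
2. ~([](q -> ~p) -> [][](q -> ~p)), w0   [&-rule on 1]
3. p -> <>~p, w0   [&-rule on 1]
4. [](q -> ~p), w0   [~->-rule on 2]
5. ~[][](q -> ~p), w0   [~->-rule on 2]
6. q -> ~p, w0   [[]-rule on 4 via w0Rw0]
7. <>~p, w0   [->-rule on 3 (branches; this branch)]
8. ~p, w0   [->-rule on 6 (branches; this branch)]
9. ~[](q -> ~p), w1   [~[]-rule on 5: fresh world w1, w0Rw1]
10. q -> ~p, w1   [[]-rule on 4 via w0Rw1]
11. ~p, w1   [->-rule on 10 (branches; this branch)]
12. ~p, w2   [<>-rule on 7: fresh world w2, w0Rw2]
13. q -> ~p, w2   [[]-rule on 4 via w0Rw2]
14. ~(q -> ~p), w3   [~[]-rule on 9: fresh world w3, w1Rw3]
15. q, w3   [~->-rule on 14]
16. p, w3   [~->-rule on 14]
Accessibility: w0Rw0, w0Rw1, w0Rw2, w1Rw1, w1Rw3, w2Rw2, w3Rw3
Complete open branch: satisfiable in T, hence also in K (this T-model is also a K-model).
S4-tableau for the formula:
1. ~([](q -> ~p) -> [][](q -> ~p)) & (p -> <>~p), w0
2. ~([](q -> ~p) -> [][](q -> ~p)), w0   [&-rule on 1]
3. p -> <>~p, w0   [&-rule on 1]
4. [](q -> ~p), w0   [~->-rule on 2]
5. ~[][](q -> ~p), w0   [~->-rule on 2]
6. q -> ~p, w0   [[]-rule on 4 via w0Rw0]
7. <>~p, w0   [->-rule on 3 (branches; this branch)]
8. ~p, w0   [->-rule on 6 (branches; this branch)]
9. ~[](q -> ~p), w1   [~[]-rule on 5: fresh world w1, w0Rw1]
10. q -> ~p, w1   [[]-rule on 4 via w0Rw1]
11. ~p, w1   [->-rule on 10 (branches; this branch)]
12. ~p, w2   [<>-rule on 7: fresh world w2, w0Rw2]
13. q -> ~p, w2   [[]-rule on 4 via w0Rw2]
14. ~(q -> ~p), w3   [~[]-rule on 9: fresh world w3, w1Rw3]
15. q, w3   [~->-rule on 14]
16. p, w3   [~->-rule on 14]
17. q -> ~p, w3   [[]-rule on 4 via w0Rw3]
18. ~p, w3   [->-rule on 17 (branches; this branch)]
Accessibility: w0Rw0, w0Rw1, w0Rw2, w0Rw3, w1Rw1, w1Rw3, w2Rw2, w3Rw3
Branch closes: p and ~p both at w3.
Every branch closes (one shown): unsatisfiable in S4, hence also in S5 (every S5-frame is an S4-frame).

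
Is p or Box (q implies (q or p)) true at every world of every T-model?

Tableau for the negation not (p or Box (q implies (q or p))):
1. not (p or Box (q implies (q or p))), u
2. not p, u
3. not Box (q implies (q or p)), u
4. not (q implies (q or p)), v
5. q, v
6. not (q or p), v
7. not q, v
8. not p, v
Accessibility: uRu, uRv, vRv
Branch closes: q and not q both at v.
Every branch of the negation's tableau closes; the branch above is one of them.

Yes, valid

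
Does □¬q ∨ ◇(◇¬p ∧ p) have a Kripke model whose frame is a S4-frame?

Satisfiable (open branch found)

1. □¬q ∨ ◇(◇¬p ∧ p), u
2. ◇(◇¬p ∧ p), u
3. ◇¬p ∧ p, v
4. ◇¬p, v
5. p, v
6. ¬p, w
Accessibility: uRu, uRv, uRw, vRv, vRw, wRw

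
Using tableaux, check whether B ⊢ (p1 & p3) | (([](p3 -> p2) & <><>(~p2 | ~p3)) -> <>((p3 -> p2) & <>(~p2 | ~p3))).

Yes, valid

Tableau for the negation ~((p1 & p3) | (([](p3 -> p2) & <><>(~p2 | ~p3)) -> <>((p3 -> p2) & <>(~p2 | ~p3)))):
1. ~((p1 & p3) | (([](p3 -> p2) & <><>(~p2 | ~p3)) -> <>((p3 -> p2) & <>(~p2 | ~p3)))), 0
2. ~(p1 & p3), 0
3. ~(([](p3 -> p2) & <><>(~p2 | ~p3)) -> <>((p3 -> p2) & <>(~p2 | ~p3))), 0
4. [](p3 -> p2) & <><>(~p2 | ~p3), 0
5. ~<>((p3 -> p2) & <>(~p2 | ~p3)), 0
6. [](p3 -> p2), 0
7. <><>(~p2 | ~p3), 0
8. ~((p3 -> p2) & <>(~p2 | ~p3)), 0
9. p3 -> p2, 0
10. ~p1, 0
11. ~<>(~p2 | ~p3), 0
12. ~(~p2 | ~p3), 0
13. p2, 0
14. p3, 0
15. <>(~p2 | ~p3), 1
16. ~((p3 -> p2) & <>(~p2 | ~p3)), 1
17. p3 -> p2, 1
18. ~(~p2 | ~p3), 1
19. p2, 1
20. p3, 1
21. ~<>(~p2 | ~p3), 1
22. ~p2 | ~p3, 2
23. ~(~p2 | ~p3), 2
24. p2, 2
25. p3, 2
26. ~p3, 2
Accessibility: 0R0, 0R1, 1R0, 1R1, 1R2, 2R1, 2R2
Branch closes: p3 and ~p3 both at 2.
All branches of the negation close; one closing branch shown above.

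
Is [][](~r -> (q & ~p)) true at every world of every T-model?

Tableau for the negation ~[][](~r -> (q & ~p)):
1. ~[][](~r -> (q & ~p)), w0
2. ~[](~r -> (q & ~p)), w1
3. ~(~r -> (q & ~p)), w2
4. ~r, w2
5. ~(q & ~p), w2
6. p, w2
Accessibility: w0Rw0, w0Rw1, w1Rw1, w1Rw2, w2Rw2
The negation has an open branch (countermodel exists).

No, not valid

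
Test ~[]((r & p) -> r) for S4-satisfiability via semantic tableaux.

1. ~[]((r & p) -> r), u
2. ~((r & p) -> r), v   [~[]-rule on 1: fresh world v, uRv]
3. r & p, v   [~->-rule on 2]
4. ~r, v   [~->-rule on 2]
5. r, v   [&-rule on 3]
6. p, v   [&-rule on 3]
Accessibility: uRu, uRv, vRv
Branch closes: r and ~r both at v.
(One branch shown.) All branches close.

No, unsatisfiable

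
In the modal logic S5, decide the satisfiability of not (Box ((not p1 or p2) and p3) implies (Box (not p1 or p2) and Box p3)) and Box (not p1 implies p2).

Unsatisfiable (every branch closes)

1. not (Box ((not p1 or p2) and p3) implies (Box (not p1 or p2) and Box p3)) and Box (not p1 implies p2), 0
2. not (Box ((not p1 or p2) and p3) implies (Box (not p1 or p2) and Box p3)), 0
3. Box (not p1 implies p2), 0
4. Box ((not p1 or p2) and p3), 0
5. not (Box (not p1 or p2) and Box p3), 0
6. not p1 implies p2, 0
7. (not p1 or p2) and p3, 0
8. not p1 or p2, 0
9. p3, 0
10. not Box (not p1 or p2), 0
11. p2, 0
12. not (not p1 or p2), 1
13. p1, 1
14. not p2, 1
15. not p1 implies p2, 1
16. (not p1 or p2) and p3, 1
17. not p1 or p2, 1
18. p3, 1
19. p2, 1
Accessibility: 0R0, 0R1, 1R0, 1R1
Branch closes: p2 and not p2 both at 1.
(One branch shown.) All branches close.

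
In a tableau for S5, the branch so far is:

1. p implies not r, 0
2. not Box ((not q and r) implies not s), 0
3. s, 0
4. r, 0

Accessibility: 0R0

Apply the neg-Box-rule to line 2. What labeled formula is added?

a fresh world 1 with 0R1, and not ((not q and r) implies not s) at 1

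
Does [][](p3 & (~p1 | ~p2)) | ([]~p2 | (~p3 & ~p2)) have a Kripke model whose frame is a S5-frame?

Yes, satisfiable

1. [][](p3 & (~p1 | ~p2)) | ([]~p2 | (~p3 & ~p2)), w0
2. []~p2 | (~p3 & ~p2), w0   [|-rule on 1 (branches; this branch)]
3. ~p3 & ~p2, w0   [|-rule on 2 (branches; this branch)]
4. ~p3, w0   [&-rule on 3]
5. ~p2, w0   [&-rule on 3]
Accessibility: w0Rw0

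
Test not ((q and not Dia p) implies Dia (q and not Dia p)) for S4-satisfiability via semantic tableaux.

1. not ((q and not Dia p) implies Dia (q and not Dia p)), w0
2. q and not Dia p, w0   [neg-implies-rule on 1]
3. not Dia (q and not Dia p), w0   [neg-implies-rule on 1]
4. q, w0   [and-rule on 2]
5. not Dia p, w0   [and-rule on 2]
6. not (q and not Dia p), w0   [neg-Dia-rule on 3 via w0Rw0]
7. not p, w0   [neg-Dia-rule on 5 via w0Rw0]
8. Dia p, w0   [neg-and-rule on 6 (branches; this branch)]
9. p, w1   [Dia-rule on 8: fresh world w1, w0Rw1]
10. not (q and not Dia p), w1   [neg-Dia-rule on 3 via w0Rw1]
11. not p, w1   [neg-Dia-rule on 5 via w0Rw1]
Accessibility: w0Rw0, w0Rw1, w1Rw1
Branch closes: p and not p both at w1.
(One branch shown.) All branches close.

Unsatisfiable (every branch closes)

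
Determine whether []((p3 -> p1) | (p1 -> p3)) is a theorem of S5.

Yes, valid

Tableau for the negation ~[]((p3 -> p1) | (p1 -> p3)):
1. ~[]((p3 -> p1) | (p1 -> p3)), u
2. ~((p3 -> p1) | (p1 -> p3)), v
3. ~(p3 -> p1), v
4. ~(p1 -> p3), v
5. p3, v
6. ~p1, v
7. p1, v
8. ~p3, v
Accessibility: uRu, uRv, vRu, vRv
Branch closes: p1 and ~p1 both at v.
All branches of the negation close; one closing branch shown above.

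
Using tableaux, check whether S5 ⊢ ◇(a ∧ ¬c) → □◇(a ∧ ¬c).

Tableau for the negation ¬(◇(a ∧ ¬c) → □◇(a ∧ ¬c)):
1. ¬(◇(a ∧ ¬c) → □◇(a ∧ ¬c)), 0
2. ◇(a ∧ ¬c), 0
3. ¬□◇(a ∧ ¬c), 0
4. a ∧ ¬c, 1
5. a, 1
6. ¬c, 1
7. ¬◇(a ∧ ¬c), 2
8. ¬(a ∧ ¬c), 0
9. ¬(a ∧ ¬c), 1
10. ¬(a ∧ ¬c), 2
11. c, 0
12. c, 1
Accessibility: 0R0, 0R1, 0R2, 1R0, 1R1, 1R2, 2R0, 2R1, 2R2
Branch closes: c and ¬c both at 1.
All branches of the negation close; one closing branch shown above.

Valid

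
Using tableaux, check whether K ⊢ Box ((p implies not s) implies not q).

Invalid (countermodel exists)

Tableau for the negation not Box ((p implies not s) implies not q):
1. not Box ((p implies not s) implies not q), 0
2. not ((p implies not s) implies not q), 1
3. p implies not s, 1
4. q, 1
5. not s, 1
Accessibility: 0R1
The negation has an open branch (countermodel exists).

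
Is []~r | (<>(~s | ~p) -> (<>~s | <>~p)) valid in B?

Valid in B

Tableau for the negation ~([]~r | (<>(~s | ~p) -> (<>~s | <>~p))):
1. ~([]~r | (<>(~s | ~p) -> (<>~s | <>~p))), w0
2. ~[]~r, w0
3. ~(<>(~s | ~p) -> (<>~s | <>~p)), w0
4. <>(~s | ~p), w0
5. ~(<>~s | <>~p), w0
6. ~<>~s, w0
7. ~<>~p, w0
8. s, w0
9. p, w0
10. r, w1
11. s, w1
12. p, w1
13. ~s | ~p, w2
14. s, w2
15. p, w2
16. ~p, w2
Accessibility: w0Rw0, w0Rw1, w0Rw2, w1Rw0, w1Rw1, w2Rw0, w2Rw2
Branch closes: p and ~p both at w2.
Every branch of the negation's tableau closes; the branch above is one of them.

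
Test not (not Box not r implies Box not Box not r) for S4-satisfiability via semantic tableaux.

Satisfiable

1. not (not Box not r implies Box not Box not r), 0
2. not Box not r, 0   [neg-implies-rule on 1]
3. not Box not Box not r, 0   [neg-implies-rule on 1]
4. r, 1   [neg-Box-rule on 2: fresh world 1, 0R1]
5. Box not r, 2   [neg-Box-rule on 3: fresh world 2, 0R2]
6. not r, 2   [Box-rule on 5 via 2R2]
Accessibility: 0R0, 0R1, 0R2, 1R1, 2R2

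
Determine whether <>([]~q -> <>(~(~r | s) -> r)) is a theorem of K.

Not valid

Tableau for the negation ~<>([]~q -> <>(~(~r | s) -> r)):
1. ~<>([]~q -> <>(~(~r | s) -> r)), w0
The negation has an open branch (countermodel exists).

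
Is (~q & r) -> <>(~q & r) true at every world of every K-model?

Tableau for the negation ~((~q & r) -> <>(~q & r)):
1. ~((~q & r) -> <>(~q & r)), w0
2. ~q & r, w0
3. ~<>(~q & r), w0
4. ~q, w0
5. r, w0
The negation has an open branch (countermodel exists).

Invalid (countermodel exists)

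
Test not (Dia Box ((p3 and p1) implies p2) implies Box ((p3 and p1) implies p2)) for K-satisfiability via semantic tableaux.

1. not (Dia Box ((p3 and p1) implies p2) implies Box ((p3 and p1) implies p2)), u
2. Dia Box ((p3 and p1) implies p2), u
3. not Box ((p3 and p1) implies p2), u
4. Box ((p3 and p1) implies p2), v
5. not ((p3 and p1) implies p2), w
6. p3 and p1, w
7. not p2, w
8. p3, w
9. p1, w
Accessibility: uRv, uRw

Yes, satisfiable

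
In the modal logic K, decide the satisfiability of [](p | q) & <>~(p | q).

1. [](p | q) & <>~(p | q), w0
2. [](p | q), w0   [&-rule on 1]
3. <>~(p | q), w0   [&-rule on 1]
4. ~(p | q), w1   [<>-rule on 3: fresh world w1, w0Rw1]
5. ~p, w1   [~|-rule on 4]
6. ~q, w1   [~|-rule on 4]
7. p | q, w1   [[]-rule on 2 via w0Rw1]
8. q, w1   [|-rule on 7 (branches; this branch)]
Accessibility: w0Rw1
Branch closes: q and ~q both at w1.
Every branch closes; the branch above is one of them.

Unsatisfiable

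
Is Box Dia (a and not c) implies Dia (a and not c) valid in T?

Tableau for the negation not (Box Dia (a and not c) implies Dia (a and not c)):
1. not (Box Dia (a and not c) implies Dia (a and not c)), w0
2. Box Dia (a and not c), w0
3. not Dia (a and not c), w0
4. Dia (a and not c), w0
5. not (a and not c), w0
6. c, w0
7. a and not c, w1
8. a, w1
9. not c, w1
10. Dia (a and not c), w1
11. not (a and not c), w1
12. c, w1
Accessibility: w0Rw0, w0Rw1, w1Rw1
Branch closes: c and not c both at w1.
Every branch of the negation's tableau closes; the branch above is one of them.

Valid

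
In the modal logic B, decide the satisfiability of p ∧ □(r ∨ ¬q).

Satisfiable (open branch found)

1. p ∧ □(r ∨ ¬q), u
2. p, u   [∧-rule on 1]
3. □(r ∨ ¬q), u   [∧-rule on 1]
4. r ∨ ¬q, u   [□-rule on 3 via uRu]
5. ¬q, u   [∨-rule on 4 (branches; this branch)]
Accessibility: uRu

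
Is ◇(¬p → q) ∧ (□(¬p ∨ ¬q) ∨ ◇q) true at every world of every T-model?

Tableau for the negation ¬(◇(¬p → q) ∧ (□(¬p ∨ ¬q) ∨ ◇q)):
1. ¬(◇(¬p → q) ∧ (□(¬p ∨ ¬q) ∨ ◇q)), w0
2. ¬◇(¬p → q), w0   [¬∧-rule on 1 (branches; this branch)]
3. ¬(¬p → q), w0   [¬◇-rule on 2 via w0Rw0]
4. ¬p, w0   [¬→-rule on 3]
5. ¬q, w0   [¬→-rule on 3]
Accessibility: w0Rw0
The negation has an open branch (countermodel exists).

Invalid (countermodel exists)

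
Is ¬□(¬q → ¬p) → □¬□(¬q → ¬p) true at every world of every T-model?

Tableau for the negation ¬(¬□(¬q → ¬p) → □¬□(¬q → ¬p)):
1. ¬(¬□(¬q → ¬p) → □¬□(¬q → ¬p)), u
2. ¬□(¬q → ¬p), u
3. ¬□¬□(¬q → ¬p), u
4. ¬(¬q → ¬p), v
5. ¬q, v
6. p, v
7. □(¬q → ¬p), w
8. ¬q → ¬p, w
9. ¬p, w
Accessibility: uRu, uRv, uRw, vRv, wRw
The negation has an open branch (countermodel exists).

No, not valid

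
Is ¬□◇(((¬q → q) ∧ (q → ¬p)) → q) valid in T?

Not valid

Tableau for the negation □◇(((¬q → q) ∧ (q → ¬p)) → q):
1. □◇(((¬q → q) ∧ (q → ¬p)) → q), w0
2. ◇(((¬q → q) ∧ (q → ¬p)) → q), w0
3. ((¬q → q) ∧ (q → ¬p)) → q, w1
4. ◇(((¬q → q) ∧ (q → ¬p)) → q), w1
5. q, w1
6. ((¬q → q) ∧ (q → ¬p)) → q, w2
7. q, w2
Accessibility: w0Rw0, w0Rw1, w1Rw1, w1Rw2, w2Rw2
The negation has an open branch (countermodel exists).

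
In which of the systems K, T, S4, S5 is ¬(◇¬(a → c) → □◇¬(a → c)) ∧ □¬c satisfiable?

S5-tableau for the formula:
1. ¬(◇¬(a → c) → □◇¬(a → c)) ∧ □¬c, w0
2. ¬(◇¬(a → c) → □◇¬(a → c)), w0   [∧-rule on 1]
3. □¬c, w0   [∧-rule on 1]
4. ◇¬(a → c), w0   [¬→-rule on 2]
5. ¬□◇¬(a → c), w0   [¬→-rule on 2]
6. ¬c, w0   [□-rule on 3 via w0Rw0]
7. ¬(a → c), w1   [◇-rule on 4: fresh world w1, w0Rw1]
8. a, w1   [¬→-rule on 7]
9. ¬c, w1   [¬→-rule on 7]
10. ¬◇¬(a → c), w2   [¬□-rule on 5: fresh world w2, w0Rw2]
11. ¬c, w2   [□-rule on 3 via w0Rw2]
12. a → c, w0   [¬◇-rule on 10 via w2Rw0]
13. a → c, w1   [¬◇-rule on 10 via w2Rw1]
14. a → c, w2   [¬◇-rule on 10 via w2Rw2]
15. ¬a, w0   [→-rule on 12 (branches; this branch)]
16. c, w1   [→-rule on 13 (branches; this branch)]
Accessibility: w0Rw0, w0Rw1, w0Rw2, w1Rw0, w1Rw1, w1Rw2, w2Rw0, w2Rw1, w2Rw2
Branch closes: c and ¬c both at w1.
Every branch closes (one shown): unsatisfiable in S5.
S4-tableau for the formula:
1. ¬(◇¬(a → c) → □◇¬(a → c)) ∧ □¬c, w0
2. ¬(◇¬(a → c) → □◇¬(a → c)), w0   [∧-rule on 1]
3. □¬c, w0   [∧-rule on 1]
4. ◇¬(a → c), w0   [¬→-rule on 2]
5. ¬□◇¬(a → c), w0   [¬→-rule on 2]
6. ¬c, w0   [□-rule on 3 via w0Rw0]
7. ¬(a → c), w1   [◇-rule on 4: fresh world w1, w0Rw1]
8. a, w1   [¬→-rule on 7]
9. ¬c, w1   [¬→-rule on 7]
10. ¬◇¬(a → c), w2   [¬□-rule on 5: fresh world w2, w0Rw2]
11. ¬c, w2   [□-rule on 3 via w0Rw2]
12. a → c, w2   [¬◇-rule on 10 via w2Rw2]
13. ¬a, w2   [→-rule on 12 (branches; this branch)]
Accessibility: w0Rw0, w0Rw1, w0Rw2, w1Rw1, w2Rw2
Complete open branch: satisfiable in S4, hence also in K, T (this S4-model is also a K-model and a T-model).

K, T, S4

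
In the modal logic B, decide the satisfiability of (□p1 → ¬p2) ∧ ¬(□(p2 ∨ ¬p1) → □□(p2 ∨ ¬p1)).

1. (□p1 → ¬p2) ∧ ¬(□(p2 ∨ ¬p1) → □□(p2 ∨ ¬p1)), 0
2. □p1 → ¬p2, 0
3. ¬(□(p2 ∨ ¬p1) → □□(p2 ∨ ¬p1)), 0
4. □(p2 ∨ ¬p1), 0
5. ¬□□(p2 ∨ ¬p1), 0
6. p2 ∨ ¬p1, 0
7. ¬p2, 0
8. ¬p1, 0
9. ¬□(p2 ∨ ¬p1), 1
10. p2 ∨ ¬p1, 1
11. ¬p1, 1
12. ¬(p2 ∨ ¬p1), 2
13. ¬p2, 2
14. p1, 2
Accessibility: 0R0, 0R1, 1R0, 1R1, 1R2, 2R1, 2R2

Satisfiable (open branch found)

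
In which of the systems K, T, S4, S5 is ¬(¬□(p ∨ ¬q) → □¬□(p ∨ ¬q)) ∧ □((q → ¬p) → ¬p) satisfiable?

K, T, S4

S5-tableau for the formula:
1. ¬(¬□(p ∨ ¬q) → □¬□(p ∨ ¬q)) ∧ □((q → ¬p) → ¬p), w0
2. ¬(¬□(p ∨ ¬q) → □¬□(p ∨ ¬q)), w0
3. □((q → ¬p) → ¬p), w0
4. ¬□(p ∨ ¬q), w0
5. ¬□¬□(p ∨ ¬q), w0
6. (q → ¬p) → ¬p, w0
7. ¬(q → ¬p), w0
8. q, w0
9. p, w0
10. ¬(p ∨ ¬q), w1
11. ¬p, w1
12. q, w1
13. (q → ¬p) → ¬p, w1
14. □(p ∨ ¬q), w2
15. (q → ¬p) → ¬p, w2
16. p ∨ ¬q, w0
17. p ∨ ¬q, w1
18. p ∨ ¬q, w2
19. ¬(q → ¬p), w2
20. q, w2
21. p, w2
22. ¬q, w1
Accessibility: w0Rw0, w0Rw1, w0Rw2, w1Rw0, w1Rw1, w1Rw2, w2Rw0, w2Rw1, w2Rw2
Branch closes: q and ¬q both at w1.
Every branch closes (one shown): unsatisfiable in S5.
S4-tableau for the formula:
1. ¬(¬□(p ∨ ¬q) → □¬□(p ∨ ¬q)) ∧ □((q → ¬p) → ¬p), w0
2. ¬(¬□(p ∨ ¬q) → □¬□(p ∨ ¬q)), w0
3. □((q → ¬p) → ¬p), w0
4. ¬□(p ∨ ¬q), w0
5. ¬□¬□(p ∨ ¬q), w0
6. (q → ¬p) → ¬p, w0
7. ¬p, w0
8. ¬(p ∨ ¬q), w1
9. ¬p, w1
10. q, w1
11. (q → ¬p) → ¬p, w1
12. □(p ∨ ¬q), w2
13. (q → ¬p) → ¬p, w2
14. p ∨ ¬q, w2
15. ¬p, w2
16. ¬q, w2
Accessibility: w0Rw0, w0Rw1, w0Rw2, w1Rw1, w2Rw2
Complete open branch: satisfiable in S4, hence also in K, T (this S4-model is also a K-model and a T-model).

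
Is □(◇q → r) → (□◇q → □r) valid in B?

Valid in B

Tableau for the negation ¬(□(◇q → r) → (□◇q → □r)):
1. ¬(□(◇q → r) → (□◇q → □r)), 0
2. □(◇q → r), 0   [¬→-rule on 1]
3. ¬(□◇q → □r), 0   [¬→-rule on 1]
4. □◇q, 0   [¬→-rule on 3]
5. ¬□r, 0   [¬→-rule on 3]
6. ◇q → r, 0   [□-rule on 2 via 0R0]
7. ◇q, 0   [□-rule on 4 via 0R0]
8. r, 0   [→-rule on 6 (branches; this branch)]
9. ¬r, 1   [¬□-rule on 5: fresh world 1, 0R1]
10. ◇q → r, 1   [□-rule on 2 via 0R1]
11. ◇q, 1   [□-rule on 4 via 0R1]
12. ¬◇q, 1   [→-rule on 10 (branches; this branch)]
13. ¬q, 0   [¬◇-rule on 12 via 1R0]
14. ¬q, 1   [¬◇-rule on 12 via 1R1]
15. q, 2   [◇-rule on 7: fresh world 2, 0R2]
16. ◇q → r, 2   [□-rule on 2 via 0R2]
17. ◇q, 2   [□-rule on 4 via 0R2]
18. r, 2   [→-rule on 16 (branches; this branch)]
19. q, 3   [◇-rule on 11: fresh world 3, 1R3]
20. ¬q, 3   [¬◇-rule on 12 via 1R3]
Accessibility: 0R0, 0R1, 0R2, 1R0, 1R1, 1R3, 2R0, 2R2, 3R1, 3R3
Branch closes: q and ¬q both at 3.
Every branch of the negation's tableau closes; the branch above is one of them.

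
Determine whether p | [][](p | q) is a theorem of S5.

Invalid (countermodel exists)

Tableau for the negation ~(p | [][](p | q)):
1. ~(p | [][](p | q)), 0
2. ~p, 0
3. ~[][](p | q), 0
4. ~[](p | q), 1
5. ~(p | q), 2
6. ~p, 2
7. ~q, 2
Accessibility: 0R0, 0R1, 0R2, 1R0, 1R1, 1R2, 2R0, 2R1, 2R2
The negation has an open branch (countermodel exists).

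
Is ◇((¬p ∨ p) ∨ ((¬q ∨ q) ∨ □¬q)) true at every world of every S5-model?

Tableau for the negation ¬◇((¬p ∨ p) ∨ ((¬q ∨ q) ∨ □¬q)):
1. ¬◇((¬p ∨ p) ∨ ((¬q ∨ q) ∨ □¬q)), 0
2. ¬((¬p ∨ p) ∨ ((¬q ∨ q) ∨ □¬q)), 0   [¬◇-rule on 1 via 0R0]
3. ¬(¬p ∨ p), 0   [¬∨-rule on 2]
4. ¬((¬q ∨ q) ∨ □¬q), 0   [¬∨-rule on 2]
5. p, 0   [¬∨-rule on 3]
6. ¬p, 0   [¬∨-rule on 3]
Accessibility: 0R0
Branch closes: p and ¬p both at 0.
All branches of the negation close; one closing branch shown above.

Yes, valid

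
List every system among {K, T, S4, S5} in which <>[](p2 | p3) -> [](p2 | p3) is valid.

S5-tableau for the negation ~(<>[](p2 | p3) -> [](p2 | p3)):
1. ~(<>[](p2 | p3) -> [](p2 | p3)), 0
2. <>[](p2 | p3), 0
3. ~[](p2 | p3), 0
4. [](p2 | p3), 1
5. p2 | p3, 0
6. p2 | p3, 1
7. p3, 0
8. p3, 1
9. ~(p2 | p3), 2
10. ~p2, 2
11. ~p3, 2
12. p2 | p3, 2
13. p3, 2
Accessibility: 0R0, 0R1, 0R2, 1R0, 1R1, 1R2, 2R0, 2R1, 2R2
Branch closes: p3 and ~p3 both at 2.
Every branch closes (one shown): valid in S5.
S4-tableau for the negation ~(<>[](p2 | p3) -> [](p2 | p3)):
1. ~(<>[](p2 | p3) -> [](p2 | p3)), 0
2. <>[](p2 | p3), 0
3. ~[](p2 | p3), 0
4. [](p2 | p3), 1
5. p2 | p3, 1
6. p3, 1
7. ~(p2 | p3), 2
8. ~p2, 2
9. ~p3, 2
Accessibility: 0R0, 0R1, 0R2, 1R1, 2R2
Complete open branch: countermodel on an S4-frame, so not valid in S4, nor in K, T (the same frame is also a K-frame and a T-frame).

S5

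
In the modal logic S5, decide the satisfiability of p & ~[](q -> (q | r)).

Unsatisfiable

1. p & ~[](q -> (q | r)), w0
2. p, w0   [&-rule on 1]
3. ~[](q -> (q | r)), w0   [&-rule on 1]
4. ~(q -> (q | r)), w1   [~[]-rule on 3: fresh world w1, w0Rw1]
5. q, w1   [~->-rule on 4]
6. ~(q | r), w1   [~->-rule on 4]
7. ~q, w1   [~|-rule on 6]
8. ~r, w1   [~|-rule on 6]
Accessibility: w0Rw0, w0Rw1, w1Rw0, w1Rw1
Branch closes: q and ~q both at w1.
Every branch closes; the branch above is one of them.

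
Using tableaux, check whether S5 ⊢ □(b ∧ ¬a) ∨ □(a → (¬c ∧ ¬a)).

Tableau for the negation ¬(□(b ∧ ¬a) ∨ □(a → (¬c ∧ ¬a))):
1. ¬(□(b ∧ ¬a) ∨ □(a → (¬c ∧ ¬a))), w0
2. ¬□(b ∧ ¬a), w0
3. ¬□(a → (¬c ∧ ¬a)), w0
4. ¬(b ∧ ¬a), w1
5. a, w1
6. ¬(a → (¬c ∧ ¬a)), w2
7. a, w2
8. ¬(¬c ∧ ¬a), w2
Accessibility: w0Rw0, w0Rw1, w0Rw2, w1Rw0, w1Rw1, w1Rw2, w2Rw0, w2Rw1, w2Rw2
The negation has an open branch (countermodel exists).

Not valid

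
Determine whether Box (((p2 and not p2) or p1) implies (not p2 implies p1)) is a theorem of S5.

Tableau for the negation not Box (((p2 and not p2) or p1) implies (not p2 implies p1)):
1. not Box (((p2 and not p2) or p1) implies (not p2 implies p1)), u
2. not (((p2 and not p2) or p1) implies (not p2 implies p1)), v
3. (p2 and not p2) or p1, v
4. not (not p2 implies p1), v
5. not p2, v
6. not p1, v
7. p2 and not p2, v
8. p2, v
Accessibility: uRu, uRv, vRu, vRv
Branch closes: p2 and not p2 both at v.
All branches of the negation close; one closing branch shown above.

Yes, valid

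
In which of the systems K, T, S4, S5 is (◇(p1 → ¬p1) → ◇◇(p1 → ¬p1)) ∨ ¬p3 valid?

T-tableau for the negation ¬((◇(p1 → ¬p1) → ◇◇(p1 → ¬p1)) ∨ ¬p3):
1. ¬((◇(p1 → ¬p1) → ◇◇(p1 → ¬p1)) ∨ ¬p3), 0
2. ¬(◇(p1 → ¬p1) → ◇◇(p1 → ¬p1)), 0
3. p3, 0
4. ◇(p1 → ¬p1), 0
5. ¬◇◇(p1 → ¬p1), 0
6. ¬◇(p1 → ¬p1), 0
7. ¬(p1 → ¬p1), 0
8. p1, 0
9. p1 → ¬p1, 1
10. ¬◇(p1 → ¬p1), 1
11. ¬(p1 → ¬p1), 1
12. p1, 1
13. ¬p1, 1
Accessibility: 0R0, 0R1, 1R1
Branch closes: p1 and ¬p1 both at 1.
Every branch closes (one shown): valid in T, hence also in S4, S5 (every theorem of T is a theorem of S4 and S5).
K-tableau for the negation ¬((◇(p1 → ¬p1) → ◇◇(p1 → ¬p1)) ∨ ¬p3):
1. ¬((◇(p1 → ¬p1) → ◇◇(p1 → ¬p1)) ∨ ¬p3), 0
2. ¬(◇(p1 → ¬p1) → ◇◇(p1 → ¬p1)), 0
3. p3, 0
4. ◇(p1 → ¬p1), 0
5. ¬◇◇(p1 → ¬p1), 0
6. p1 → ¬p1, 1
7. ¬◇(p1 → ¬p1), 1
8. ¬p1, 1
Accessibility: 0R1
Complete open branch: countermodel on a K-frame, so not valid in K.

T, S4, S5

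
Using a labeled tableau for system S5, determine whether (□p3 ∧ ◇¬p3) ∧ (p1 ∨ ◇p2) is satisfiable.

Unsatisfiable

1. (□p3 ∧ ◇¬p3) ∧ (p1 ∨ ◇p2), u
2. □p3 ∧ ◇¬p3, u
3. p1 ∨ ◇p2, u
4. □p3, u
5. ◇¬p3, u
6. p3, u
7. ◇p2, u
8. ¬p3, v
9. p3, v
Accessibility: uRu, uRv, vRu, vRv
Branch closes: p3 and ¬p3 both at v.
Every branch closes; the branch above is one of them.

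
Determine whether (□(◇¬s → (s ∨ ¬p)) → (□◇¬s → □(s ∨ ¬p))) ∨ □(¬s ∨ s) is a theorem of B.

Valid

Tableau for the negation ¬((□(◇¬s → (s ∨ ¬p)) → (□◇¬s → □(s ∨ ¬p))) ∨ □(¬s ∨ s)):
1. ¬((□(◇¬s → (s ∨ ¬p)) → (□◇¬s → □(s ∨ ¬p))) ∨ □(¬s ∨ s)), u
2. ¬(□(◇¬s → (s ∨ ¬p)) → (□◇¬s → □(s ∨ ¬p))), u   [¬∨-rule on 1]
3. ¬□(¬s ∨ s), u   [¬∨-rule on 1]
4. □(◇¬s → (s ∨ ¬p)), u   [¬→-rule on 2]
5. ¬(□◇¬s → □(s ∨ ¬p)), u   [¬→-rule on 2]
6. □◇¬s, u   [¬→-rule on 5]
7. ¬□(s ∨ ¬p), u   [¬→-rule on 5]
8. ◇¬s → (s ∨ ¬p), u   [□-rule on 4 via uRu]
9. ◇¬s, u   [□-rule on 6 via uRu]
10. s ∨ ¬p, u   [→-rule on 8 (branches; this branch)]
11. ¬p, u   [∨-rule on 10 (branches; this branch)]
12. ¬(¬s ∨ s), v   [¬□-rule on 3: fresh world v, uRv]
13. s, v   [¬∨-rule on 12]
14. ¬s, v   [¬∨-rule on 12]
Accessibility: uRu, uRv, vRu, vRv
Branch closes: s and ¬s both at v.
All branches of the negation close; one closing branch shown above.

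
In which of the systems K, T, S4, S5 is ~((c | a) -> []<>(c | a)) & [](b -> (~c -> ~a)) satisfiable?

S5-tableau for the formula:
1. ~((c | a) -> []<>(c | a)) & [](b -> (~c -> ~a)), w0
2. ~((c | a) -> []<>(c | a)), w0
3. [](b -> (~c -> ~a)), w0
4. c | a, w0
5. ~[]<>(c | a), w0
6. b -> (~c -> ~a), w0
7. a, w0
8. ~c -> ~a, w0
9. c, w0
10. ~<>(c | a), w1
11. b -> (~c -> ~a), w1
12. ~(c | a), w0
13. ~c, w0
14. ~a, w0
Accessibility: w0Rw0, w0Rw1, w1Rw0, w1Rw1
Branch closes: c and ~c both at w0.
Every branch closes (one shown): unsatisfiable in S5.
S4-tableau for the formula:
1. ~((c | a) -> []<>(c | a)) & [](b -> (~c -> ~a)), w0
2. ~((c | a) -> []<>(c | a)), w0
3. [](b -> (~c -> ~a)), w0
4. c | a, w0
5. ~[]<>(c | a), w0
6. b -> (~c -> ~a), w0
7. a, w0
8. ~c -> ~a, w0
9. c, w0
10. ~<>(c | a), w1
11. b -> (~c -> ~a), w1
12. ~(c | a), w1
13. ~c, w1
14. ~a, w1
15. ~c -> ~a, w1
Accessibility: w0Rw0, w0Rw1, w1Rw1
Complete open branch: satisfiable in S4, hence also in K, T (this S4-model is also a K-model and a T-model).

K, T, S4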